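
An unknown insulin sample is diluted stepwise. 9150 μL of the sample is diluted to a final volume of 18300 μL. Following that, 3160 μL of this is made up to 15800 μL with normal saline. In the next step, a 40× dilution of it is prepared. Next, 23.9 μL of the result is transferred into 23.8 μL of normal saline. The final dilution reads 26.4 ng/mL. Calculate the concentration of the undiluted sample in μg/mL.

21.1 μg/mL

Overall dilution factor = 2 × 5 × 40 × 1.996 = 798.
Original = 26.4 ng/mL × 798 = 2.11 × 10⁴ ng/mL = 21.1 μg/mL.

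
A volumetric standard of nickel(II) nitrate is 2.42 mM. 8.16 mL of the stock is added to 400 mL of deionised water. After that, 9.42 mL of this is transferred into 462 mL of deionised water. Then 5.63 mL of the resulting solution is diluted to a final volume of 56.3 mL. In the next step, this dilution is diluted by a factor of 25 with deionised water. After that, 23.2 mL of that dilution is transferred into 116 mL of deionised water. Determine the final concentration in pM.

Overall dilution factor = 50.02 × 50.04 × 10 × 25 × 6 = 3.75 × 10⁶.
2.42 mM / 3.75 × 10⁶ = 6.45 × 10⁻⁷ mM = 645 pM.

645 pM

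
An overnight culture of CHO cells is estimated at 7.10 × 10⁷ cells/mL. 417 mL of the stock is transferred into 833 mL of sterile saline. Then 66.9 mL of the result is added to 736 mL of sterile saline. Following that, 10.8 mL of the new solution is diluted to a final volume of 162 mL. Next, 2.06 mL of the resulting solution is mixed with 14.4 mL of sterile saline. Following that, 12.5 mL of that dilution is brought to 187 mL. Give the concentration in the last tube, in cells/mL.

1100 cells/mL

Overall dilution factor = 2.998 × 12.00 × 15 × 7.990 × 14.96 = 6.45 × 10⁴.
7.10 × 10⁷ cells/mL / 6.45 × 10⁴ = 1100 cells/mL.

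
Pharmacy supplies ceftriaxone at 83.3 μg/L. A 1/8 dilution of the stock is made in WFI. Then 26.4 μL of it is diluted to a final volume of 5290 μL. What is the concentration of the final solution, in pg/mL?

Overall dilution factor = 8 × 200.4 = 1603.
83.3 μg/L / 1603 = 0.0520 μg/L = 52.0 pg/mL.

52.0 pg/mL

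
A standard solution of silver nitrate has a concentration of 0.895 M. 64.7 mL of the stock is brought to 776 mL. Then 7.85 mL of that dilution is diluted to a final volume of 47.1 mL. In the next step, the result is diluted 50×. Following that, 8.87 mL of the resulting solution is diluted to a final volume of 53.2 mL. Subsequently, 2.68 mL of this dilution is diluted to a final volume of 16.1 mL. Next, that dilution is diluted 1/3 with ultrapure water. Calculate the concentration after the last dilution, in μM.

Overall dilution factor = 11.99 × 6 × 50 × 5.998 × 6.007 × 3 = 3.89 × 10⁵.
0.895 M / 3.89 × 10⁵ = 2.30 × 10⁻⁶ M = 2.30 μM.

2.30 μM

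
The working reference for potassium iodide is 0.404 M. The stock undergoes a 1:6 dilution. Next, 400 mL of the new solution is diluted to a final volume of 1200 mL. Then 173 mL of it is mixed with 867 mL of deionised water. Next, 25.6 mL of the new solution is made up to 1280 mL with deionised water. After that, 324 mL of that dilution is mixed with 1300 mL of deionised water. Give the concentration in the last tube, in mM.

Overall dilution factor = 6 × 3 × 6.012 × 50 × 5.012 = 2.71 × 10⁴.
0.404 M / 2.71 × 10⁴ = 1.49 × 10⁻⁵ M = 0.0149 mM.

0.0149 mM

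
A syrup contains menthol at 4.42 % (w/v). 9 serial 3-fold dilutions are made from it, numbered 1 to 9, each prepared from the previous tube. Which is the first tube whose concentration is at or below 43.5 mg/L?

Tube n has concentration 4.42 % (w/v) / 3ⁿ.
Need 3ⁿ ≥ 4.42 % (w/v) / 43.5 mg/L = 1016, so n ≥ 6.30.
First such tube: n = 7.

tube 7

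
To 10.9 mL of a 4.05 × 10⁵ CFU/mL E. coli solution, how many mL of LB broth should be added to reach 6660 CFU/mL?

652 mL

V₂ = C₁V₁/C₂ = 4.05 × 10⁵ × 10.9 / 6660 = 663 mL.
Diluent to add = V₂ − V₁ = 663 − 10.9 = 652 mL.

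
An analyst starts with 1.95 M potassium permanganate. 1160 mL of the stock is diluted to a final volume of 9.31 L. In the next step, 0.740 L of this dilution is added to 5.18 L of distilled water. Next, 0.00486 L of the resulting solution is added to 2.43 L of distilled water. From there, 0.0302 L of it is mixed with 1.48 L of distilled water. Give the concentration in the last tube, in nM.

Overall dilution factor = 8.026 × 8 × 501 × 50.01 = 1.61 × 10⁶.
1.95 M / 1.61 × 10⁶ = 1.21 × 10⁻⁶ M = 1210 nM.

1210 nM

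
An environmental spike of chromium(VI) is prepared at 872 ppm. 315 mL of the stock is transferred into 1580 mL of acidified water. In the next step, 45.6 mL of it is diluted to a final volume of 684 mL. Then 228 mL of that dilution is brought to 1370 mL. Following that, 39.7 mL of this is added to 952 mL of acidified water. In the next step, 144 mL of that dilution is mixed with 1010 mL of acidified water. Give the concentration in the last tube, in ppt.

8030 ppt

Overall dilution factor = 6.016 × 15 × 6.009 × 24.98 × 8.014 = 1.09 × 10⁵.
872 ppm / 1.09 × 10⁵ = 8.03 × 10⁻³ ppm = 8030 ppt.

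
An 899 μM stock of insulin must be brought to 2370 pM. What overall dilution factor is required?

3.79 × 10⁵

Factor = C₀/C_target = 899 μM / 2370 pM = 3.79 × 10⁵.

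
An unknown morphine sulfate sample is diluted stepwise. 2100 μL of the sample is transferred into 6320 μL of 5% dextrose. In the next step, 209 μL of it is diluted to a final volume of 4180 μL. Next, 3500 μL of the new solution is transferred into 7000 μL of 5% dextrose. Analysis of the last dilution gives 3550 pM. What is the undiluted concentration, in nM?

Overall dilution factor = 4.010 × 20 × 3 = 241.
Original = 3550 pM × 241 = 8.54 × 10⁵ pM = 854 nM.

854 nM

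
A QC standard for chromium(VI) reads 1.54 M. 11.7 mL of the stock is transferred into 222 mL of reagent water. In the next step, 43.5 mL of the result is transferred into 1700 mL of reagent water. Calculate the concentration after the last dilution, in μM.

Overall dilution factor = 19.97 × 40.08 = 801.
1.54 M / 801 = 1.92 × 10⁻³ M = 1920 μM.

1920 μM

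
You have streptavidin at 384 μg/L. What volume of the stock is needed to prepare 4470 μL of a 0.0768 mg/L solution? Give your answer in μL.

894 μL

0.0768 mg/L = 76.8 μg/L.
V₁ = C₂V₂/C₁ = 76.8 × 4470 / 384 = 894 μL.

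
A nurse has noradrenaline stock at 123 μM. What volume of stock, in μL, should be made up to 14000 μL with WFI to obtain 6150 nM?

700 μL

6150 nM = 6.15 μM.
V₁ = C₂V₂/C₁ = 6.15 × 14000 / 123 = 700 μL.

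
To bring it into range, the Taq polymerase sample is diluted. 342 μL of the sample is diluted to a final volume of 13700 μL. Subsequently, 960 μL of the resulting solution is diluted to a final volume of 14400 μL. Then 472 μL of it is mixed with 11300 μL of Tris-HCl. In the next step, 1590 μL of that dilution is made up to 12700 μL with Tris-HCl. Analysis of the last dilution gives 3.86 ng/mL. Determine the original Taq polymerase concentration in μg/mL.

Overall dilution factor = 40.06 × 15 × 24.94 × 7.987 = 1.20 × 10⁵.
Original = 3.86 ng/mL × 1.20 × 10⁵ = 4.62 × 10⁵ ng/mL = 462 μg/mL.

462 μg/mL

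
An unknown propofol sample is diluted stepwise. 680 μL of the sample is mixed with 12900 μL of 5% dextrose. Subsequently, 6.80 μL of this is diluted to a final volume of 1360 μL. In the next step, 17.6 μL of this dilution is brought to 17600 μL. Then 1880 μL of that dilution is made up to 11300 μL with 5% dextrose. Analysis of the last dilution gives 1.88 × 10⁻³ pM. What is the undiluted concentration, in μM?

Overall dilution factor = 19.97 × 200 × 1000 × 6.011 = 2.40 × 10⁷.
Original = 1.88 × 10⁻³ pM × 2.40 × 10⁷ = 4.51 × 10⁴ pM = 0.0451 μM.

0.0451 μM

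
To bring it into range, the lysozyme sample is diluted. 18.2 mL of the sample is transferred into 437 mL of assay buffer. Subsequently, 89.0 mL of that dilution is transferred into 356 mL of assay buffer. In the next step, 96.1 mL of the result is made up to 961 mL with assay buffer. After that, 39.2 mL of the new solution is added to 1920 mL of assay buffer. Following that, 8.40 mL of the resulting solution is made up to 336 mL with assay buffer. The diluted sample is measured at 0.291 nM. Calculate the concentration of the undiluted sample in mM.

0.728 mM

Overall dilution factor = 25.01 × 5 × 10 × 49.98 × 40 = 2.50 × 10⁶.
Original = 0.291 nM × 2.50 × 10⁶ = 7.28 × 10⁵ nM = 0.728 mM.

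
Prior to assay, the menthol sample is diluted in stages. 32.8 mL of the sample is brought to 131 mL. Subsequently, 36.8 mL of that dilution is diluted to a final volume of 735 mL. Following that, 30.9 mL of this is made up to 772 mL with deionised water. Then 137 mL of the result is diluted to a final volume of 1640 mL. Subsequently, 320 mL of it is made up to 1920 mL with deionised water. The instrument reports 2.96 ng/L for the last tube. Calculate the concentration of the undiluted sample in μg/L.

424 μg/L

Overall dilution factor = 3.994 × 19.97 × 24.98 × 11.97 × 6 = 1.43 × 10⁵.
Original = 2.96 ng/L × 1.43 × 10⁵ = 4.24 × 10⁵ ng/L = 424 μg/L.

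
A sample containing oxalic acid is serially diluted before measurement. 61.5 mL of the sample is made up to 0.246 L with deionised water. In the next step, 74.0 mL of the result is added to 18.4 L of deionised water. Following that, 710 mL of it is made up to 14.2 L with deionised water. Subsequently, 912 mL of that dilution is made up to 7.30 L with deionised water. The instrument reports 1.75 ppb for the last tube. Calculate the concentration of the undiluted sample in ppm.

Overall dilution factor = 4 × 249.6 × 20 × 8.004 = 1.60 × 10⁵.
Original = 1.75 ppb × 1.60 × 10⁵ = 2.80 × 10⁵ ppb = 280 ppm.

280 ppm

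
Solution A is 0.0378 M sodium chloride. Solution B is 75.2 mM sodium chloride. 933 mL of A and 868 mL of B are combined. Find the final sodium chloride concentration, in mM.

55.8 mM

C_B = 75.2 mM = 0.0752 M.
C_mix = (C_A·V_A + C_B·V_B)/(V_A + V_B) = (0.0378×933 + 0.0752×868) / 1801 = 0.0558 M = 55.8 mM.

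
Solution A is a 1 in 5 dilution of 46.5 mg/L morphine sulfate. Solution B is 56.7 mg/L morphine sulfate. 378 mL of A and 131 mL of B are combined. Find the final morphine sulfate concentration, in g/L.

0.0215 g/L

C_A = 46.5 mg/L / 5 = 9.30 mg/L.
C_mix = (C_A·V_A + C_B·V_B)/(V_A + V_B) = (9.30×378 + 56.7×131) / 509.0 = 21.5 mg/L = 0.0215 g/L.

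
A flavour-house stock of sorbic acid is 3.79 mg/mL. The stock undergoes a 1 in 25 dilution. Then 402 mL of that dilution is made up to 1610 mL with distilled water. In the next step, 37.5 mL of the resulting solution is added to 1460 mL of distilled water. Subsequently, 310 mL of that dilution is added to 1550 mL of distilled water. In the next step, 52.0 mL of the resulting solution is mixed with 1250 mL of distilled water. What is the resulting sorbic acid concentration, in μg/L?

Overall dilution factor = 25 × 4.005 × 39.93 × 6 × 25.04 = 6.01 × 10⁵.
3.79 mg/mL / 6.01 × 10⁵ = 6.31 × 10⁻⁶ mg/mL = 6.31 μg/L.

6.31 μg/L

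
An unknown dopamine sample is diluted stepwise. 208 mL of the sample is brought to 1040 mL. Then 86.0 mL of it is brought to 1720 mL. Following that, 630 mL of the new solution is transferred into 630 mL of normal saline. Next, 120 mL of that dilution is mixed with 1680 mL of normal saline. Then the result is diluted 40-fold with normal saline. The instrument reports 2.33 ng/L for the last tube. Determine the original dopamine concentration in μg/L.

280 μg/L

Overall dilution factor = 5 × 20 × 2 × 15 × 40 = 1.20 × 10⁵.
Original = 2.33 ng/L × 1.20 × 10⁵ = 2.80 × 10⁵ ng/L = 280 μg/L.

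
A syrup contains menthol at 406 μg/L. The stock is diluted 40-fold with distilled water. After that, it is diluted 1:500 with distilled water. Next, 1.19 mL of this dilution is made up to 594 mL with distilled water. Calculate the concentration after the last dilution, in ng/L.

Overall dilution factor = 40 × 500 × 499.2 = 9.98 × 10⁶.
406 μg/L / 9.98 × 10⁶ = 4.07 × 10⁻⁵ μg/L = 0.0407 ng/L.

0.0407 ng/L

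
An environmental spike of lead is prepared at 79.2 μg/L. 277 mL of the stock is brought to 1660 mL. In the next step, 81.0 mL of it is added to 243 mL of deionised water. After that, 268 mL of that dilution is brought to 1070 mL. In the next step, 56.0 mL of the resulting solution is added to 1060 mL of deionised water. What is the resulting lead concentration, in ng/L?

Overall dilution factor = 5.993 × 4 × 3.993 × 19.93 = 1907.
79.2 μg/L / 1907 = 0.0415 μg/L = 41.5 ng/L.

41.5 ng/L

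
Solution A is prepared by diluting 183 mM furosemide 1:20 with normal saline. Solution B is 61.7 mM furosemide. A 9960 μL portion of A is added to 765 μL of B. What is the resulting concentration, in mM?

12.9 mM

C_A = 183 mM / 20 = 9.15 mM.
C_mix = (C_A·V_A + C_B·V_B)/(V_A + V_B) = (9.15×9960 + 61.7×765) / 10720 = 12.9 mM.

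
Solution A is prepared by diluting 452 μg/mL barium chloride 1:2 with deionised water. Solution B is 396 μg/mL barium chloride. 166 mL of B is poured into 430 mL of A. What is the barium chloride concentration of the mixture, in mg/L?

273 mg/L

C_A = 452 μg/mL / 2 = 226 μg/mL.
C_mix = (C_A·V_A + C_B·V_B)/(V_A + V_B) = (226×430 + 396×166) / 596.0 = 273 μg/mL = 273 mg/L.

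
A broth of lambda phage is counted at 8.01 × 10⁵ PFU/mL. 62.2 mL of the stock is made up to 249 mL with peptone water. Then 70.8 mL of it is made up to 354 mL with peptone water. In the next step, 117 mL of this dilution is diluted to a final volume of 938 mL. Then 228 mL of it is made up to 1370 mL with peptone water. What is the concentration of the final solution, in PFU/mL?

831 PFU/mL

Overall dilution factor = 4.003 × 5 × 8.017 × 6.009 = 964.
8.01 × 10⁵ PFU/mL / 964 = 831 PFU/mL.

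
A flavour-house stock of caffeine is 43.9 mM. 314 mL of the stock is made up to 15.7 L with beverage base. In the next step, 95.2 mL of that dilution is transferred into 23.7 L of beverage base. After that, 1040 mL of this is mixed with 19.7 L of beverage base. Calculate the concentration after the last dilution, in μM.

0.176 μM

Overall dilution factor = 50 × 249.9 × 19.94 = 2.49 × 10⁵.
43.9 mM / 2.49 × 10⁵ = 1.76 × 10⁻⁴ mM = 0.176 μM.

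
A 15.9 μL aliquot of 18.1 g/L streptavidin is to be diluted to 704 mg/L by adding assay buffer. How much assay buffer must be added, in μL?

393 μL

704 mg/L = 0.704 g/L.
V₂ = C₁V₁/C₂ = 18.1 × 15.9 / 0.704 = 409 μL.
Diluent to add = V₂ − V₁ = 409 − 15.9 = 393 μL.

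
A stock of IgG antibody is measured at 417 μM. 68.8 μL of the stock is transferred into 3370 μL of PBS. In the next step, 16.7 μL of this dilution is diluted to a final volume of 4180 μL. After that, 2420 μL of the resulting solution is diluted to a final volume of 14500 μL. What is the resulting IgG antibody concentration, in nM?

Overall dilution factor = 49.98 × 250.3 × 5.992 = 7.50 × 10⁴.
417 μM / 7.50 × 10⁴ = 5.56 × 10⁻³ μM = 5.56 nM.

5.56 nM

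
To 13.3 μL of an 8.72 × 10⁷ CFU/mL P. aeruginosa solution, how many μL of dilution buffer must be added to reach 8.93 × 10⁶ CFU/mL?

117 μL

V₂ = C₁V₁/C₂ = 8.72 × 10⁷ × 13.3 / 8.93 × 10⁶ = 130 μL.
Diluent to add = V₂ − V₁ = 130 − 13.3 = 117 μL.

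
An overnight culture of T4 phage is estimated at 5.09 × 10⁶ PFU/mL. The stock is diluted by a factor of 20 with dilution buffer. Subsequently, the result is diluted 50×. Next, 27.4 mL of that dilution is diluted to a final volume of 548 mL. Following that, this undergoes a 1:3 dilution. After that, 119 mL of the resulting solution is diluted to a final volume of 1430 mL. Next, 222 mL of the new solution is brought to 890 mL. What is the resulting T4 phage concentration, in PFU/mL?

Overall dilution factor = 20 × 50 × 20 × 3 × 12.02 × 4.009 = 2.89 × 10⁶.
5.09 × 10⁶ PFU/mL / 2.89 × 10⁶ = 1.76 PFU/mL.

1.76 PFU/mL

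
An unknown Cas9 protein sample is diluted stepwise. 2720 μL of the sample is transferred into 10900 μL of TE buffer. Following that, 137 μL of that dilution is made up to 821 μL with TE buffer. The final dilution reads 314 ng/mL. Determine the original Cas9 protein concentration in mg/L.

9.42 mg/L

Overall dilution factor = 5.007 × 5.993 = 30.0.
Original = 314 ng/mL × 30.0 = 9422 ng/mL = 9.42 mg/L.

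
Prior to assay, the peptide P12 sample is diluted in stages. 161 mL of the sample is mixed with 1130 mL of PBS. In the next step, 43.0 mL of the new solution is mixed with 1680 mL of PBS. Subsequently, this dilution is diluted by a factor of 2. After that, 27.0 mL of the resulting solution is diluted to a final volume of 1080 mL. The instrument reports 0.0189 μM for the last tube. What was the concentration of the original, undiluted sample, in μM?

486 μM

Overall dilution factor = 8.019 × 40.07 × 2 × 40 = 2.57 × 10⁴.
Original = 0.0189 μM × 2.57 × 10⁴ = 486 μM.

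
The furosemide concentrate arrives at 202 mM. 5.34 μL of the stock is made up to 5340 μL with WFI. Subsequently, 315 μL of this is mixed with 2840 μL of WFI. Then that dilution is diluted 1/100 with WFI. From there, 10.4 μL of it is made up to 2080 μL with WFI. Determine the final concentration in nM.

1.01 nM

Overall dilution factor = 1000 × 10.02 × 100 × 200 = 2.00 × 10⁸.
202 mM / 2.00 × 10⁸ = 1.01 × 10⁻⁶ mM = 1.01 nM.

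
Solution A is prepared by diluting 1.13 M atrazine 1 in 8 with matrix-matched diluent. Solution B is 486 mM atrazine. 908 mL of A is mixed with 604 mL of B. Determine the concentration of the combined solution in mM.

C_A = 1.13 M / 8 = 0.141 M.
C_B = 486 mM = 0.486 M.
C_mix = (C_A·V_A + C_B·V_B)/(V_A + V_B) = (0.141×908 + 0.486×604) / 1512 = 0.279 M = 279 mM.

279 mM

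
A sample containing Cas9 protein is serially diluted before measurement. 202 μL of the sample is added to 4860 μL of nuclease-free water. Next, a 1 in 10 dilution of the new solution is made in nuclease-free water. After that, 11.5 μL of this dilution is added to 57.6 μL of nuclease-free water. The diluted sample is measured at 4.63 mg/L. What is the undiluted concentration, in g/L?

Overall dilution factor = 25.06 × 10 × 6.009 = 1506.
Original = 4.63 mg/L × 1506 = 6972 mg/L = 6.97 g/L.

6.97 g/L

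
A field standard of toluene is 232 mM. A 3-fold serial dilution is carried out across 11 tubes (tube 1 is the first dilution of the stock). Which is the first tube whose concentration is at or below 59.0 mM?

tube 2

Tube n has concentration 232 mM / 3ⁿ.
Need 3ⁿ ≥ 232 mM / 59.0 mM = 3.93, so n ≥ 1.25.
First such tube: n = 2.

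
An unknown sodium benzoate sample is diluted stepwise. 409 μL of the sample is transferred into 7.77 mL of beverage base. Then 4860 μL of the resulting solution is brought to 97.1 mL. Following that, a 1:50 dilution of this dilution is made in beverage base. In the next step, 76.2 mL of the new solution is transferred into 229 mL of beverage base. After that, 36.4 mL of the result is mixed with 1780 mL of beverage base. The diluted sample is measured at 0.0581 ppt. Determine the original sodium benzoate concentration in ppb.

232 ppb

Overall dilution factor = 20.00 × 19.98 × 50 × 4.005 × 49.90 = 3.99 × 10⁶.
Original = 0.0581 ppt × 3.99 × 10⁶ = 2.32 × 10⁵ ppt = 232 ppb.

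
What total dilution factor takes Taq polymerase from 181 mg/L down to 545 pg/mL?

3.32 × 10⁵

Factor = C₀/C_target = 181 mg/L / 545 pg/mL = 3.32 × 10⁵.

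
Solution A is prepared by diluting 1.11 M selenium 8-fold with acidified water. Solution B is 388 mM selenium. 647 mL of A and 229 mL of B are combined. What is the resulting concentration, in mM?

204 mM

C_A = 1.11 M / 8 = 0.139 M.
C_B = 388 mM = 0.388 M.
C_mix = (C_A·V_A + C_B·V_B)/(V_A + V_B) = (0.139×647 + 0.388×229) / 876.0 = 0.204 M = 204 mM.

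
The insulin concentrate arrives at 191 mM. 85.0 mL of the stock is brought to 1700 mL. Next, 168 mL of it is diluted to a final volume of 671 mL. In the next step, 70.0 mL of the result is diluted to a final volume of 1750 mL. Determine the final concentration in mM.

0.0956 mM

Overall dilution factor = 20 × 3.994 × 25 = 1997.
191 mM / 1997 = 0.0956 mM.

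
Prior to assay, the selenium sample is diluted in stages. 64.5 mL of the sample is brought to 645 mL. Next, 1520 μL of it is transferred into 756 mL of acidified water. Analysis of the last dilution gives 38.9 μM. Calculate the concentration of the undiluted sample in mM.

Overall dilution factor = 10 × 498.4 = 4984.
Original = 38.9 μM × 4984 = 1.94 × 10⁵ μM = 194 mM.

194 mM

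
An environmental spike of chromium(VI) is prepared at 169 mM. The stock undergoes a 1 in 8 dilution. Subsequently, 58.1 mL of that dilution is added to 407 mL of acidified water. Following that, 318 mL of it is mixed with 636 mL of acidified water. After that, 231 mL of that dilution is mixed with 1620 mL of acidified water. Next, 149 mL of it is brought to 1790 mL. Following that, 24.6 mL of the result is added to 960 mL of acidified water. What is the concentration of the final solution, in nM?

Overall dilution factor = 8 × 8.005 × 3 × 8.013 × 12.01 × 40.02 = 7.40 × 10⁵.
169 mM / 7.40 × 10⁵ = 2.28 × 10⁻⁴ mM = 228 nM.

228 nM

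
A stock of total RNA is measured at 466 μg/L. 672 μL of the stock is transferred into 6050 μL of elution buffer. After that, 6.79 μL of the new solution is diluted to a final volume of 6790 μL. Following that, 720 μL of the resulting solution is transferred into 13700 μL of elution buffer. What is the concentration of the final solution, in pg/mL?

2.33 pg/mL

Overall dilution factor = 10.00 × 1000 × 20.03 = 2.00 × 10⁵.
466 μg/L / 2.00 × 10⁵ = 2.33 × 10⁻³ μg/L = 2.33 pg/mL.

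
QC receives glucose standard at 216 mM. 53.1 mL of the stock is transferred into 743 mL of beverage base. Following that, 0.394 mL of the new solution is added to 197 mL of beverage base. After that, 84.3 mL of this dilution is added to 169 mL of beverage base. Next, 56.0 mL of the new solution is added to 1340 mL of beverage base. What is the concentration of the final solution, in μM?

Overall dilution factor = 14.99 × 501 × 3.005 × 24.93 = 5.63 × 10⁵.
216 mM / 5.63 × 10⁵ = 3.84 × 10⁻⁴ mM = 0.384 μM.

0.384 μM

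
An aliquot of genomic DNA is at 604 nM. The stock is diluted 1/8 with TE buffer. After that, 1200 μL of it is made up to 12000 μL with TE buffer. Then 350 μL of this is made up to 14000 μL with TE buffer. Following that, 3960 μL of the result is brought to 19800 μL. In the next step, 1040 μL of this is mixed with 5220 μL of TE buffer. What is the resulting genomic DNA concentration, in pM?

6.27 pM

Overall dilution factor = 8 × 10 × 40 × 5 × 6.019 = 9.63 × 10⁴.
604 nM / 9.63 × 10⁴ = 6.27 × 10⁻³ nM = 6.27 pM.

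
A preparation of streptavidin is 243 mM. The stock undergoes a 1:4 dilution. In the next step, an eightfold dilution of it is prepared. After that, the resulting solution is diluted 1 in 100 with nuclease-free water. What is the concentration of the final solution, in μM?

Overall dilution factor = 4 × 8 × 100 = 3200.
243 mM / 3200 = 0.0759 mM = 75.9 μM.

75.9 μM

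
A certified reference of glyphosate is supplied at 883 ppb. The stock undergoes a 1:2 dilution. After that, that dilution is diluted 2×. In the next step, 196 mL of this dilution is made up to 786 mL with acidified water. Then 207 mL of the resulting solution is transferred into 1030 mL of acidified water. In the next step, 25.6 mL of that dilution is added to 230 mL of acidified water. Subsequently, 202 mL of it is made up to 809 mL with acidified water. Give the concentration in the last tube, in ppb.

0.230 ppb

Overall dilution factor = 2 × 2 × 4.010 × 5.976 × 9.984 × 4.005 = 3833.
883 ppb / 3833 = 0.230 ppb.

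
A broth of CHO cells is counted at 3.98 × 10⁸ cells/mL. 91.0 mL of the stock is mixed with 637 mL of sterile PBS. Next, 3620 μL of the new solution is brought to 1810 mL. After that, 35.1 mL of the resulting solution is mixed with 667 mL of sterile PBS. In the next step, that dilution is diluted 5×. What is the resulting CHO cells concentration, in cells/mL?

995 cells/mL

Overall dilution factor = 8 × 500 × 20.00 × 5 = 4.00 × 10⁵.
3.98 × 10⁸ cells/mL / 4.00 × 10⁵ = 995 cells/mL.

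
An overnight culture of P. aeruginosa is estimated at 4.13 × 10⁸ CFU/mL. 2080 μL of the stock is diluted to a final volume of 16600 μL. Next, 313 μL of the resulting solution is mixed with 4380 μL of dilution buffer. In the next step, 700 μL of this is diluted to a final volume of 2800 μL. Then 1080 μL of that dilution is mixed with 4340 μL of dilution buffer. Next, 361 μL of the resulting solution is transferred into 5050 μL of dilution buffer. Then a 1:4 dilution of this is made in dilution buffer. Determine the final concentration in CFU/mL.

Overall dilution factor = 7.981 × 14.99 × 4 × 5.019 × 14.99 × 4 = 1.44 × 10⁵.
4.13 × 10⁸ CFU/mL / 1.44 × 10⁵ = 2870 CFU/mL.

2870 CFU/mL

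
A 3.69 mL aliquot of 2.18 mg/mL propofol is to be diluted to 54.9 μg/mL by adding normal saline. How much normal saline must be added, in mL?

143 mL

54.9 μg/mL = 0.0549 mg/mL.
V₂ = C₁V₁/C₂ = 2.18 × 3.69 / 0.0549 = 147 mL.
Diluent to add = V₂ − V₁ = 147 − 3.69 = 143 mL.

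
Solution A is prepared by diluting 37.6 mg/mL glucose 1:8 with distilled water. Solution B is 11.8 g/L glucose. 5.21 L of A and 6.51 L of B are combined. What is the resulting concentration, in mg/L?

C_A = 37.6 mg/mL / 8 = 4.70 mg/mL.
C_B = 11.8 g/L = 11.8 mg/mL.
C_mix = (C_A·V_A + C_B·V_B)/(V_A + V_B) = (4.70×5.21 + 11.8×6.51) / 11.72 = 8.64 mg/mL = 8640 mg/L.

8640 mg/L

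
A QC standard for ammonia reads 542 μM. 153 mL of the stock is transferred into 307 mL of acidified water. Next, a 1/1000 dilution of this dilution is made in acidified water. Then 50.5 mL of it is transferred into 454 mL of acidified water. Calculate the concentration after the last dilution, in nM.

Overall dilution factor = 3.007 × 1000 × 9.990 = 3.00 × 10⁴.
542 μM / 3.00 × 10⁴ = 0.0180 μM = 18.0 nM.

18.0 nM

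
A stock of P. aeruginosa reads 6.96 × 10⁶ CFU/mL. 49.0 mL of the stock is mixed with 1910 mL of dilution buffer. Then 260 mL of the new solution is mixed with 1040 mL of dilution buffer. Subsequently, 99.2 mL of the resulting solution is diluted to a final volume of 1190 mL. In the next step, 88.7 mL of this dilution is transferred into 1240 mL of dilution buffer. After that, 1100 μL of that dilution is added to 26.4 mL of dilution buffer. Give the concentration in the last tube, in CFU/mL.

7.75 CFU/mL

Overall dilution factor = 39.98 × 5 × 12.00 × 14.98 × 25 = 8.98 × 10⁵.
6.96 × 10⁶ CFU/mL / 8.98 × 10⁵ = 7.75 CFU/mL.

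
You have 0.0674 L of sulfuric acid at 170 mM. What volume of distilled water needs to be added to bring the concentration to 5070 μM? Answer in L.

5070 μM = 5.07 mM.
V₂ = C₁V₁/C₂ = 170 × 0.0674 / 5.07 = 2.26 L.
Diluent to add = V₂ − V₁ = 2.26 − 0.0674 = 2.19 L.

2.19 L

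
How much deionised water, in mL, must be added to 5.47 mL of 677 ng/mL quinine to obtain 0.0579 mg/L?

0.0579 mg/L = 57.9 ng/mL.
V₂ = C₁V₁/C₂ = 677 × 5.47 / 57.9 = 64.0 mL.
Diluent to add = V₂ − V₁ = 64.0 − 5.47 = 58.5 mL.

58.5 mL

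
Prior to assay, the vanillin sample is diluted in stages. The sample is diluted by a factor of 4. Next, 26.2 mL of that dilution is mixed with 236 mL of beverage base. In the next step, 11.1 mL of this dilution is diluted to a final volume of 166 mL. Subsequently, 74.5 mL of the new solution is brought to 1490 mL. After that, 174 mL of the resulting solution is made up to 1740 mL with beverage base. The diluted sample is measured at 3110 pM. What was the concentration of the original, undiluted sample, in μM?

Overall dilution factor = 4 × 10.01 × 14.95 × 20 × 10 = 1.20 × 10⁵.
Original = 3110 pM × 1.20 × 10⁵ = 3.72 × 10⁸ pM = 372 μM.

372 μM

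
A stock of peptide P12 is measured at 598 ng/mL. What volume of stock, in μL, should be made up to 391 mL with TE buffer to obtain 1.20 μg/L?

785 μL

1.20 μg/L = 1.20 ng/mL.
V₁ = C₂V₂/C₁ = 1.20 × 391 / 598 = 0.785 mL = 785 μL.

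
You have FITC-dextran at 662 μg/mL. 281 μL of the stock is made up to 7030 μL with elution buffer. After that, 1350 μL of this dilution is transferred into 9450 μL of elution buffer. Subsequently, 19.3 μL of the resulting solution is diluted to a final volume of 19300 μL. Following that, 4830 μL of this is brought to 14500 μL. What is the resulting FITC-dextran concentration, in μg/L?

1.10 μg/L

Overall dilution factor = 25.02 × 8 × 1000 × 3.002 = 6.01 × 10⁵.
662 μg/mL / 6.01 × 10⁵ = 1.10 × 10⁻³ μg/mL = 1.10 μg/L.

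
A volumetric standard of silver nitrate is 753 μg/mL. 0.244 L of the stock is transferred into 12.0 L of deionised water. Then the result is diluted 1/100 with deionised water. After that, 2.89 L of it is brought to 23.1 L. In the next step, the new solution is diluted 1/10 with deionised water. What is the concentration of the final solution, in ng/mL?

1.88 ng/mL

Overall dilution factor = 50.18 × 100 × 7.993 × 10 = 4.01 × 10⁵.
753 μg/mL / 4.01 × 10⁵ = 1.88 × 10⁻³ μg/mL = 1.88 ng/mL.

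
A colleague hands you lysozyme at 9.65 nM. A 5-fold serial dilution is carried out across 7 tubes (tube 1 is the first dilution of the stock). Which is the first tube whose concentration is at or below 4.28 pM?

tube 5

Tube n has concentration 9.65 nM / 5ⁿ.
Need 5ⁿ ≥ 9.65 nM / 4.28 pM = 2255, so n ≥ 4.80.
First such tube: n = 5.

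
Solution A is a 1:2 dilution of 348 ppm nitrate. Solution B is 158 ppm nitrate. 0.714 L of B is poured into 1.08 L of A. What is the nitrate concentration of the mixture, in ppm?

C_A = 348 ppm / 2 = 174 ppm.
C_mix = (C_A·V_A + C_B·V_B)/(V_A + V_B) = (174×1.08 + 158×0.714) / 1.794 = 168 ppm.

168 ppm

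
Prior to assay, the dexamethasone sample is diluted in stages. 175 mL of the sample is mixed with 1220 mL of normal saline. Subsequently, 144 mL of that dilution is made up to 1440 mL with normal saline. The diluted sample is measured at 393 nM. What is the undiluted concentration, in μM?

31.3 μM

Overall dilution factor = 7.971 × 10 = 79.7.
Original = 393 nM × 79.7 = 3.13 × 10⁴ nM = 31.3 μM.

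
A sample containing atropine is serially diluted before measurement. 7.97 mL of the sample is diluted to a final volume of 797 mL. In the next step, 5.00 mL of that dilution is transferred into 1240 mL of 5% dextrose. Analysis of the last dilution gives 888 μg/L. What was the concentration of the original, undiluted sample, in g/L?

22.1 g/L

Overall dilution factor = 100 × 249 = 2.49 × 10⁴.
Original = 888 μg/L × 2.49 × 10⁴ = 2.21 × 10⁷ μg/L = 22.1 g/L.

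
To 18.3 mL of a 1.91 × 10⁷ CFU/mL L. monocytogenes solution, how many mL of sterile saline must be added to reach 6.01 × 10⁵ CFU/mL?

V₂ = C₁V₁/C₂ = 1.91 × 10⁷ × 18.3 / 6.01 × 10⁵ = 582 mL.
Diluent to add = V₂ − V₁ = 582 − 18.3 = 563 mL.

563 mL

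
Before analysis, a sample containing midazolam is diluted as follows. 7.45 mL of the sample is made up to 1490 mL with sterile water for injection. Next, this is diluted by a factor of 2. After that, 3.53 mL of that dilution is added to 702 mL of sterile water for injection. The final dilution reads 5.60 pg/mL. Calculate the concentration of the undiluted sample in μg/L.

448 μg/L

Overall dilution factor = 200 × 2 × 199.9 = 7.99 × 10⁴.
Original = 5.60 pg/mL × 7.99 × 10⁴ = 4.48 × 10⁵ pg/mL = 448 μg/L.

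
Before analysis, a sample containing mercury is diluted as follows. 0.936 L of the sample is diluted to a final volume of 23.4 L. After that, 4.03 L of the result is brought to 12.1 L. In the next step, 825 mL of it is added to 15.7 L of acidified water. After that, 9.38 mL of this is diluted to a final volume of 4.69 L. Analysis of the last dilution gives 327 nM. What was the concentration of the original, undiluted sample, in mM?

246 mM

Overall dilution factor = 25 × 3.002 × 20.03 × 500 = 7.52 × 10⁵.
Original = 327 nM × 7.52 × 10⁵ = 2.46 × 10⁸ nM = 246 mM.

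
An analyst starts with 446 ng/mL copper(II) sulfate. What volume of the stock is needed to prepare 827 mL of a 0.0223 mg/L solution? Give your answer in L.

0.0414 L

0.0223 mg/L = 22.3 ng/mL.
V₁ = C₂V₂/C₁ = 22.3 × 827 / 446 = 41.4 mL = 0.0414 L.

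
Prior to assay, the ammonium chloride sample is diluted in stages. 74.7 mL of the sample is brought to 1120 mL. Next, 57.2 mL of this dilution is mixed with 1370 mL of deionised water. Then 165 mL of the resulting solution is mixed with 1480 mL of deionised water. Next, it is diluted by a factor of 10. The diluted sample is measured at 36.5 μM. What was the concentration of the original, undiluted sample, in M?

Overall dilution factor = 14.99 × 24.95 × 9.970 × 10 = 3.73 × 10⁴.
Original = 36.5 μM × 3.73 × 10⁴ = 1.36 × 10⁶ μM = 1.36 M.

1.36 M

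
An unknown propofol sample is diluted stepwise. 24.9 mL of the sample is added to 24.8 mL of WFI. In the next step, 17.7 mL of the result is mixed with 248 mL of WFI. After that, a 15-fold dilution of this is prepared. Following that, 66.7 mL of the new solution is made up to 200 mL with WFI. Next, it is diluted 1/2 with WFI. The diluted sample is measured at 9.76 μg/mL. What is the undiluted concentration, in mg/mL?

Overall dilution factor = 1.996 × 15.01 × 15 × 2.999 × 2 = 2695.
Original = 9.76 μg/mL × 2695 = 2.63 × 10⁴ μg/mL = 26.3 mg/mL.

26.3 mg/mL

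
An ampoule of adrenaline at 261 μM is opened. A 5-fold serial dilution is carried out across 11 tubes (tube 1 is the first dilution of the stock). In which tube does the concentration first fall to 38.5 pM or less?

Tube n has concentration 261 μM / 5ⁿ.
Need 5ⁿ ≥ 261 μM / 38.5 pM = 6.78 × 10⁶, so n ≥ 9.77.
First such tube: n = 10.

tube 10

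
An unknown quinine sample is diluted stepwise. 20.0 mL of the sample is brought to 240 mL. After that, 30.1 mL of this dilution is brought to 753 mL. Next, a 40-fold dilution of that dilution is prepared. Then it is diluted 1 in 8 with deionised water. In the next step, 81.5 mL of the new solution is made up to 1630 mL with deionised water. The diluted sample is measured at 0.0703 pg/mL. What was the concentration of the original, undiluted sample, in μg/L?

Overall dilution factor = 12 × 25.02 × 40 × 8 × 20 = 1.92 × 10⁶.
Original = 0.0703 pg/mL × 1.92 × 10⁶ = 1.35 × 10⁵ pg/mL = 135 μg/L.

135 μg/L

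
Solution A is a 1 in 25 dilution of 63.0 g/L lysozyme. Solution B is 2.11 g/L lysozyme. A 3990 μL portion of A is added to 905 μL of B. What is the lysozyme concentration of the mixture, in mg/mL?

C_A = 63.0 g/L / 25 = 2.52 g/L.
C_mix = (C_A·V_A + C_B·V_B)/(V_A + V_B) = (2.52×3990 + 2.11×905) / 4895 = 2.44 g/L = 2.44 mg/mL.

2.44 mg/mL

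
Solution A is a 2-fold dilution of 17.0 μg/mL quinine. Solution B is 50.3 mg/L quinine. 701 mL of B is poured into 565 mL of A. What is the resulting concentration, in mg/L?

C_A = 17.0 μg/mL / 2 = 8.50 μg/mL.
C_B = 50.3 mg/L = 50.3 μg/mL.
C_mix = (C_A·V_A + C_B·V_B)/(V_A + V_B) = (8.50×565 + 50.3×701) / 1266 = 31.6 μg/mL = 31.6 mg/L.

31.6 mg/L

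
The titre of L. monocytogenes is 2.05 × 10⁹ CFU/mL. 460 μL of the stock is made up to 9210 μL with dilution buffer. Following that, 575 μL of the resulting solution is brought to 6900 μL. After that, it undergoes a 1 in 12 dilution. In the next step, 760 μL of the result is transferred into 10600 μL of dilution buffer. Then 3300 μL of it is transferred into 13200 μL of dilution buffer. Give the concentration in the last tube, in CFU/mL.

Overall dilution factor = 20.02 × 12 × 12 × 14.95 × 5 = 2.15 × 10⁵.
2.05 × 10⁹ CFU/mL / 2.15 × 10⁵ = 9510 CFU/mL.

9510 CFU/mL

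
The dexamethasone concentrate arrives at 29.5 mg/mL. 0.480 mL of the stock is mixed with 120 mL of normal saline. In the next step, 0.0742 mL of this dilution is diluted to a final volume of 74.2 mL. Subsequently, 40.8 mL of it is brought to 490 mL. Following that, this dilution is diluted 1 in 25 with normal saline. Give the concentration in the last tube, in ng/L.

Overall dilution factor = 251 × 1000 × 12.01 × 25 = 7.54 × 10⁷.
29.5 mg/mL / 7.54 × 10⁷ = 3.91 × 10⁻⁷ mg/mL = 391 ng/L.

391 ng/L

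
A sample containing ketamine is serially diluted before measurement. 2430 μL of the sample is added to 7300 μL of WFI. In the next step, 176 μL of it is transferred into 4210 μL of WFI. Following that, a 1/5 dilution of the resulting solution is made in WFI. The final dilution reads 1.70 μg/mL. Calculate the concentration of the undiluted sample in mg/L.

848 mg/L

Overall dilution factor = 4.004 × 24.92 × 5 = 499.
Original = 1.70 μg/mL × 499 = 848 μg/mL = 848 mg/L.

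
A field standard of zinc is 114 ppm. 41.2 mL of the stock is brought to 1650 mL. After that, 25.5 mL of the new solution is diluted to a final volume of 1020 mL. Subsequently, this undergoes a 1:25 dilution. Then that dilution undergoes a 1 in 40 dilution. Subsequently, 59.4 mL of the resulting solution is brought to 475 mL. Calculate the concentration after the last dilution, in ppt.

Overall dilution factor = 40.05 × 40 × 25 × 40 × 7.997 = 1.28 × 10⁷.
114 ppm / 1.28 × 10⁷ = 8.90 × 10⁻⁶ ppm = 8.90 ppt.

8.90 ppt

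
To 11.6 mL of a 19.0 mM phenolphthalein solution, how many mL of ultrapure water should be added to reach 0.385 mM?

V₂ = C₁V₁/C₂ = 19.0 × 11.6 / 0.385 = 572 mL.
Diluent to add = V₂ − V₁ = 572 − 11.6 = 561 mL.

561 mL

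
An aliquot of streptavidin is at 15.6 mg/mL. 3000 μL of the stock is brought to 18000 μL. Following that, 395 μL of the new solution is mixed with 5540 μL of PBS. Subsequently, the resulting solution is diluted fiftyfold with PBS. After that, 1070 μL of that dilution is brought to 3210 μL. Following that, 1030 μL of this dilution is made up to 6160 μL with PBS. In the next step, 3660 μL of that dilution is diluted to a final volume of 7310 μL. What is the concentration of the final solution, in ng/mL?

96.6 ng/mL

Overall dilution factor = 6 × 15.03 × 50 × 3 × 5.981 × 1.997 = 1.62 × 10⁵.
15.6 mg/mL / 1.62 × 10⁵ = 9.66 × 10⁻⁵ mg/mL = 96.6 ng/mL.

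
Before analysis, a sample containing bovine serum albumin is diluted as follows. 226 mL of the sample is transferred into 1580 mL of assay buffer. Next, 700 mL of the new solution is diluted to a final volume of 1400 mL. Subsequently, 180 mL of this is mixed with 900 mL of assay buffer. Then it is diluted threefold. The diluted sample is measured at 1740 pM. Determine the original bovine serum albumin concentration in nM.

501 nM

Overall dilution factor = 7.991 × 2 × 6 × 3 = 288.
Original = 1740 pM × 288 = 5.01 × 10⁵ pM = 501 nM.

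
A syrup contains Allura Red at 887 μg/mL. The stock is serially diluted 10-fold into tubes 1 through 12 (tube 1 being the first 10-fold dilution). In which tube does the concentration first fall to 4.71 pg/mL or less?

tube 9

Tube n has concentration 887 μg/mL / 10ⁿ.
Need 10ⁿ ≥ 887 μg/mL / 4.71 pg/mL = 1.88 × 10⁸, so n ≥ 8.27.
First such tube: n = 9.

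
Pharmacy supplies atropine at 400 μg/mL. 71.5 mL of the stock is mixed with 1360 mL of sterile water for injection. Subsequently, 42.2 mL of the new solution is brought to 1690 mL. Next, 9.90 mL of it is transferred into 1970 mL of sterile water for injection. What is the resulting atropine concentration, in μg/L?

Overall dilution factor = 20.02 × 40.05 × 200.0 = 1.60 × 10⁵.
400 μg/mL / 1.60 × 10⁵ = 2.49 × 10⁻³ μg/mL = 2.49 μg/L.

2.49 μg/L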